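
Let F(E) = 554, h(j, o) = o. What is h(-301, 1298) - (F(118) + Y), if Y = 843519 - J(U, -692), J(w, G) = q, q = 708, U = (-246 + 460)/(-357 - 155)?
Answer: -842067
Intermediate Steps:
U = -107/256 (U = 214/(-512) = 214*(-1/512) = -107/256 ≈ -0.41797)
J(w, G) = 708
Y = 842811 (Y = 843519 - 1*708 = 843519 - 708 = 842811)
h(-301, 1298) - (F(118) + Y) = 1298 - (554 + 842811) = 1298 - 1*843365 = 1298 - 843365 = -842067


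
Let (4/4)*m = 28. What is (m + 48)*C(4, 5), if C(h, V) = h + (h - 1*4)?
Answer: 304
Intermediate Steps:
m = 28
C(h, V) = -4 + 2*h (C(h, V) = h + (h - 4) = h + (-4 + h) = -4 + 2*h)
(m + 48)*C(4, 5) = (28 + 48)*(-4 + 2*4) = 76*(-4 + 8) = 76*4 = 304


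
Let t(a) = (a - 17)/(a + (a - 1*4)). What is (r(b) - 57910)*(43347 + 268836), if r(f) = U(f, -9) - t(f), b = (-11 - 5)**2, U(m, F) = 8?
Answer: -9182692805265/508 ≈ -1.8076e+10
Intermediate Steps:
t(a) = (-17 + a)/(-4 + 2*a) (t(a) = (-17 + a)/(a + (a - 4)) = (-17 + a)/(a + (-4 + a)) = (-17 + a)/(-4 + 2*a))
b = 256 (b = (-16)**2 = 256)
r(f) = 8 - (-17 + f)/(2*(-2 + f))
(r(b) - 57910)*(43347 + 268836) = (15*(-1 + 256)/(2*(-2 + 256)) - 57910)*(43347 + 268836) = ((15/2)*255/254 - 57910)*312183 = ((15/2)*(1/254)*255 - 57910)*312183 = (3825/508 - 57910)*312183 = -29414455/508*312183 = -9182692805265/508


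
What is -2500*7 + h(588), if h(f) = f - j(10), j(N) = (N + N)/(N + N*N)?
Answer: -186034/11 ≈ -16912.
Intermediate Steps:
j(N) = 2*N/(N + N²) (j(N) = (2*N)/(N + N²) = 2*N/(N + N²))
h(f) = -2/11 + f (h(f) = f - 2/(1 + 10) = f - 2/11 = -2/11 + f)
-2500*7 + h(588) = -2500*7 + (-2/11 + 588) = -17500 + 6466/11 = -186034/11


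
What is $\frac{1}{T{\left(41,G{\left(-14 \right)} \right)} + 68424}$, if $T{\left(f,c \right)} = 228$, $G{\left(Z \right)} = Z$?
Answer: $\frac{1}{68652} \approx 1.4566 \cdot 10^{-5}$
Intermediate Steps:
$\frac{1}{T{\left(41,G{\left(-14 \right)} \right)} + 68424} = \frac{1}{228 + 68424} = \frac{1}{68652}$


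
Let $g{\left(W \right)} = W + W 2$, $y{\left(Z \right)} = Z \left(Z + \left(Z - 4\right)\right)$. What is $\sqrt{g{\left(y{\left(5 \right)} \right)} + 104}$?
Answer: $\sqrt{194} \approx 13.928$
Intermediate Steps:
$y{\left(Z \right)} = Z \left(-4 + 2 Z\right)$ ($y{\left(Z \right)} = Z \left(Z + \left(-4 + Z\right)\right) = Z \left(-4 + 2 Z\right)$)
$g{\left(W \right)} = 3 W$ ($g{\left(W \right)} = W + 2 W = 3 W$)
$\sqrt{g{\left(y{\left(5 \right)} \right)} + 104} = \sqrt{3 \cdot 2 \cdot 5 \left(-2 + 5\right) + 104} = \sqrt{3 \cdot 2 \cdot 5 \cdot 3 + 104} = \sqrt{3 \cdot 30 + 104} = \sqrt{90 + 104} = \sqrt{194}$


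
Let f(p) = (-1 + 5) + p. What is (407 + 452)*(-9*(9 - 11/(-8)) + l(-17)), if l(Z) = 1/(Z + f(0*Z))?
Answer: -8348621/104 ≈ -80275.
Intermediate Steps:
f(p) = 4 + p
l(Z) = 1/(4 + Z) (l(Z) = 1/(Z + (4 + 0*Z)) = 1/(Z + (4 + 0)) = 1/(Z + 4) = 1/(4 + Z))
(407 + 452)*(-9*(9 - 11/(-8)) + l(-17)) = (407 + 452)*(-9*(9 - 11/(-8)) + 1/(4 - 17)) = 859*(-9*(9 - 11*(-1/8)) + 1/(-13)) = 859*(-9*(9 + 11/8) - 1/13) = 859*(-9*83/8 - 1/13) = 859*(-747/8 - 1/13) = 859*(-9719/104) = -8348621/104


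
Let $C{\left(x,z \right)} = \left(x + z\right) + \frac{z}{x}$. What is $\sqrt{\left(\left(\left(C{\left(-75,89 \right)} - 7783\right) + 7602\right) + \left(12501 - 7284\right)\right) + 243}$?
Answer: $\frac{\sqrt{1190658}}{15} \approx 72.745$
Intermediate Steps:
$C{\left(x,z \right)} = x + z + \frac{z}{x}$
$\sqrt{\left(\left(\left(C{\left(-75,89 \right)} - 7783\right) + 7602\right) + \left(12501 - 7284\right)\right) + 243} = \sqrt{\left(\left(\left(\left(-75 + 89 + \frac{89}{-75}\right) - 7783\right) + 7602\right) + \left(12501 - 7284\right)\right) + 243} = \sqrt{\left(\left(\left(\left(-75 + 89 + 89 \left(- \frac{1}{75}\right)\right) - 7783\right) + 7602\right) + 5217\right) + 243} = \sqrt{\left(\left(\left(\left(-75 + 89 - \frac{89}{75}\right) - 7783\right) + 7602\right) + 5217\right) + 243} = \sqrt{\left(\left(\left(\frac{961}{75} - 7783\right) + 7602\right) + 5217\right) + 243} = \sqrt{\left(\left(- \frac{582764}{75} + 7602\right) + 5217\right) + 243} = \sqrt{\left(- \frac{12614}{75} + 5217\right) + 243} = \sqrt{\frac{378661}{75} + 243} = \sqrt{\frac{396886}{75}} = \frac{\sqrt{1190658}}{15}$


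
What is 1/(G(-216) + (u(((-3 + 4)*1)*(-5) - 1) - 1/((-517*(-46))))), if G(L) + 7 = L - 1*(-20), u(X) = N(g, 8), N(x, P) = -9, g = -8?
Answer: -23782/5041785 ≈ -0.0047170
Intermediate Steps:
u(X) = -9
G(L) = 13 + L (G(L) = -7 + (L - 1*(-20)) = -7 + (L + 20) = -7 + (20 + L) = 13 + L)
1/(G(-216) + (u(((-3 + 4)*1)*(-5) - 1) - 1/((-517*(-46))))) = 1/((13 - 216) + (-9 - 1/((-517*(-46))))) = 1/(-203 + (-9 - 1/23782)) = 1/(-203 - 214039/23782) = 1/(-5041785/23782) = -23782/5041785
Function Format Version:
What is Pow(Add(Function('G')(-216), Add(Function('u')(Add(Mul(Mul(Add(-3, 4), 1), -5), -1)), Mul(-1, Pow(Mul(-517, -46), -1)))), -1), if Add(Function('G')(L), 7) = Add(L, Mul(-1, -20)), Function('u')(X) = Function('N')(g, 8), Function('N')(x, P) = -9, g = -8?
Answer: Rational(-23782, 5041785) ≈ -0.0047170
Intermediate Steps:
Function('u')(X) = -9
Function('G')(L) = Add(13, L) (Function('G')(L) = Add(-7, Add(L, Mul(-1, -20))) = Add(-7, Add(L, 20)) = Add(-7, Add(20, L)) = Add(13, L))
Pow(Add(Function('G')(-216), Add(Function('u')(Add(Mul(Mul(Add(-3, 4), 1), -5), -1)), Mul(-1, Pow(Mul(-517, -46), -1)))), -1) = Pow(Add(Add(13, -216), Add(-9, Mul(-1, Pow(Mul(-517, -46), -1)))), -1) = Pow(Add(-203, Add(-9, Mul(-1, Pow(23782, -1)))), -1) = Pow(Add(-203, Add(-9, Mul(-1, Rational(1, 23782)))), -1) = Pow(Add(-203, Add(-9, Rational(-1, 23782))), -1) = Pow(Add(-203, Rational(-214039, 23782)), -1) = Pow(Rational(-5041785, 23782), -1) = Rational(-23782, 5041785)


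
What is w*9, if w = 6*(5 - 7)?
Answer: -108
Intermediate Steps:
w = -12 (w = 6*(-2) = -12)
w*9 = -12*9 = -108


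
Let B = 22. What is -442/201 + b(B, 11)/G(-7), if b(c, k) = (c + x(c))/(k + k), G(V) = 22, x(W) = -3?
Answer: -210109/97284 ≈ -2.1597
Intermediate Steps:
b(c, k) = (-3 + c)/(2*k) (b(c, k) = (c - 3)/(k + k) = (-3 + c)/((2*k)) = (-3 + c)*(1/(2*k)) = (-3 + c)/(2*k))
-442/201 + b(B, 11)/G(-7) = -442/201 + ((½)*(-3 + 22)/11)/22 = -442*1/201 + ((½)*(1/11)*19)*(1/22) = -442/201 + (19/22)*(1/22) = -442/201 + 19/484 = -210109/97284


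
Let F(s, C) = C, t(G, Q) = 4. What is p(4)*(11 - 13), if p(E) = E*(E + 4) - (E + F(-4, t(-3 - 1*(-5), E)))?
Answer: -48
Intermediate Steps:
p(E) = -4 - E + E*(4 + E) (p(E) = E*(E + 4) - (E + 4) = E*(4 + E) - (4 + E) = E*(4 + E) + (-4 - E) = -4 - E + E*(4 + E))
p(4)*(11 - 13) = (-4 + 4² + 3*4)*(11 - 13) = (-4 + 16 + 12)*(-2) = 24*(-2) = -48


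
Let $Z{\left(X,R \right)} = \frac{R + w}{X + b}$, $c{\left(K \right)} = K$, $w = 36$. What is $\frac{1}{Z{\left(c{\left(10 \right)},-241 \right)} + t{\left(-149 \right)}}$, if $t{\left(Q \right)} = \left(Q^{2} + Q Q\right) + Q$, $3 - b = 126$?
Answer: $\frac{113}{5000794} \approx 2.2596 \cdot 10^{-5}$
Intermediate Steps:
$b = -123$ ($b = 3 - 126 = -123$)
$t{\left(Q \right)} = Q + 2 Q^{2}$ ($t{\left(Q \right)} = \left(Q^{2} + Q^{2}\right) + Q = 2 Q^{2} + Q = Q + 2 Q^{2}$)
$Z{\left(X,R \right)} = \frac{36 + R}{-123 + X}$ ($Z{\left(X,R \right)} = \frac{R + 36}{X - 123} = \frac{36 + R}{-123 + X}$)
$\frac{1}{Z{\left(c{\left(10 \right)},-241 \right)} + t{\left(-149 \right)}} = \frac{1}{\frac{36 - 241}{-123 + 10} - 149 \left(1 + 2 \left(-149\right)\right)} = \frac{1}{\frac{1}{-113} \left(-205\right) - 149 \left(1 - 298\right)} = \frac{1}{\left(- \frac{1}{113}\right) \left(-205\right) - -44253} = \frac{1}{\frac{205}{113} + 44253} = \frac{1}{\frac{5000794}{113}} = \frac{113}{5000794}$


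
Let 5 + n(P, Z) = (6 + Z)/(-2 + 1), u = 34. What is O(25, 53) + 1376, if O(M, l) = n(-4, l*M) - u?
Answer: 6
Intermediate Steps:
n(P, Z) = -11 - Z (n(P, Z) = -5 + (6 + Z)/(-2 + 1) = -5 + (6 + Z)/(-1) = -5 + (6 + Z)*(-1) = -5 + (-6 - Z) = -11 - Z)
O(M, l) = -45 - M*l (O(M, l) = (-11 - l*M) - 1*34 = (-11 - M*l) - 34 = -45 - M*l)
O(25, 53) + 1376 = (-45 - 1*25*53) + 1376 = (-45 - 1325) + 1376 = -1370 + 1376 = 6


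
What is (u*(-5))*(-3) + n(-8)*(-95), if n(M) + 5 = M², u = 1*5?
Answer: -5530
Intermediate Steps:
u = 5
n(M) = -5 + M²
(u*(-5))*(-3) + n(-8)*(-95) = (5*(-5))*(-3) + (-5 + (-8)²)*(-95) = -25*(-3) + (-5 + 64)*(-95) = 75 + 59*(-95) = 75 - 5605 = -5530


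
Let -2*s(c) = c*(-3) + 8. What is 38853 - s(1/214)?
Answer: 16630793/428 ≈ 38857.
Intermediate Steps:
s(c) = -4 + 3*c/2 (s(c) = -(c*(-3) + 8)/2 = -(-3*c + 8)/2 = -(8 - 3*c)/2 = -4 + 3*c/2)
38853 - s(1/214) = 38853 - (-4 + (3/2)/214) = 38853 - (-4 + (3/2)*(1/214)) = 38853 - (-4 + 3/428) = 38853 - 1*(-1709/428) = 38853 + 1709/428 = 16630793/428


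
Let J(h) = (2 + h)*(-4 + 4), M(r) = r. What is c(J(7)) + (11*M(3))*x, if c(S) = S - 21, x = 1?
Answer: 12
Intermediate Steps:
J(h) = 0 (J(h) = (2 + h)*0 = 0)
c(S) = -21 + S
c(J(7)) + (11*M(3))*x = (-21 + 0) + (11*3)*1 = -21 + 33*1 = -21 + 33 = 12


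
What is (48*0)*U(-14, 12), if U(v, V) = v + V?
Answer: 0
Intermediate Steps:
U(v, V) = V + v
(48*0)*U(-14, 12) = (48*0)*(12 - 14) = 0*(-2) = 0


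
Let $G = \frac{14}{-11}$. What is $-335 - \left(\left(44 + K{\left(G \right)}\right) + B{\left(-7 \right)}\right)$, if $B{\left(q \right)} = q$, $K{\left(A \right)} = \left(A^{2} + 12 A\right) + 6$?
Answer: $- \frac{44086}{121} \approx -364.35$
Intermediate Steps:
$G = - \frac{14}{11}$ ($G = 14 \left(- \frac{1}{11}\right) = - \frac{14}{11} \approx -1.2727$)
$K{\left(A \right)} = 6 + A^{2} + 12 A$
$-335 - \left(\left(44 + K{\left(G \right)}\right) + B{\left(-7 \right)}\right) = -335 - \left(\left(44 + \left(6 + \left(- \frac{14}{11}\right)^{2} + 12 \left(- \frac{14}{11}\right)\right)\right) - 7\right) = -335 - \left(\left(44 + \left(6 + \frac{196}{121} - \frac{168}{11}\right)\right) - 7\right) = -335 - \left(\left(44 - \frac{926}{121}\right) - 7\right) = -335 - \left(\frac{4398}{121} - 7\right) = -335 - \frac{3551}{121} = - \frac{44086}{121}$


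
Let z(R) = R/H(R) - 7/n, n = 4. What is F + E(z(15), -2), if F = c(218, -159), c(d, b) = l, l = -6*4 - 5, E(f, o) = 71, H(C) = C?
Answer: 42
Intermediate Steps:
z(R) = -¾ (z(R) = R/R - 7/4 = 1 - 7*¼ = 1 - 7/4 = -¾)
l = -29 (l = -24 - 5 = -29)
c(d, b) = -29
F = -29
F + E(z(15), -2) = -29 + 71 = 42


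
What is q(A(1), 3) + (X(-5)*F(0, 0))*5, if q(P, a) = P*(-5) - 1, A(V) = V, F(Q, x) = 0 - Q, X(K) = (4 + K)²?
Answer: -6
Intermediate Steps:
F(Q, x) = -Q
q(P, a) = -1 - 5*P (q(P, a) = -5*P - 1 = -1 - 5*P)
q(A(1), 3) + (X(-5)*F(0, 0))*5 = (-1 - 5*1) + ((4 - 5)²*(-1*0))*5 = (-1 - 5) + ((-1)²*0)*5 = -6 + (1*0)*5 = -6 + 0*5 = -6 + 0 = -6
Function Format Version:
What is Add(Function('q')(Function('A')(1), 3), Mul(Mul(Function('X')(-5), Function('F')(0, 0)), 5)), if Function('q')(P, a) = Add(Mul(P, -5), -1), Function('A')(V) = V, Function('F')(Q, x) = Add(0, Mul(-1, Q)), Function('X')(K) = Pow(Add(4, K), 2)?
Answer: -6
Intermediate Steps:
Function('F')(Q, x) = Mul(-1, Q)
Function('q')(P, a) = Add(-1, Mul(-5, P)) (Function('q')(P, a) = Add(Mul(-5, P), -1) = Add(-1, Mul(-5, P)))
Add(Function('q')(Function('A')(1), 3), Mul(Mul(Function('X')(-5), Function('F')(0, 0)), 5)) = Add(Add(-1, Mul(-5, 1)), Mul(Mul(Pow(Add(4, -5), 2), Mul(-1, 0)), 5)) = Add(Add(-1, -5), Mul(Mul(Pow(-1, 2), 0), 5)) = Add(-6, Mul(Mul(1, 0), 5)) = Add(-6, Mul(0, 5)) = Add(-6, 0) = -6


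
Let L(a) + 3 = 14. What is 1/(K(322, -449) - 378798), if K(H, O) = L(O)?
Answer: -1/378787 ≈ -2.6400e-6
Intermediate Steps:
L(a) = 11 (L(a) = -3 + 14 = 11)
K(H, O) = 11
1/(K(322, -449) - 378798) = 1/(11 - 378798) = 1/(-378787) = -1/378787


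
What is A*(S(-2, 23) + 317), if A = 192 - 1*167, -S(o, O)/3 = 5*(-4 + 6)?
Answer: 7175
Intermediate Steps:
S(o, O) = -30 (S(o, O) = -15*(-4 + 6) = -15*2 = -3*10 = -30)
A = 25 (A = 192 - 167 = 25)
A*(S(-2, 23) + 317) = 25*(-30 + 317) = 25*287 = 7175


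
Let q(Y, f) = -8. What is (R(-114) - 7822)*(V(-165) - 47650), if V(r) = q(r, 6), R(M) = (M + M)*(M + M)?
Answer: -2104672596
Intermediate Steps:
R(M) = 4*M² (R(M) = (2*M)*(2*M) = 4*M²)
V(r) = -8
(R(-114) - 7822)*(V(-165) - 47650) = (4*(-114)² - 7822)*(-8 - 47650) = (4*12996 - 7822)*(-47658) = (51984 - 7822)*(-47658) = 44162*(-47658) = -2104672596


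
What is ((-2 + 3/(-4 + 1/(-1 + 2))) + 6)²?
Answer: 9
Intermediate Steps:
((-2 + 3/(-4 + 1/(-1 + 2))) + 6)² = ((-2 + 3/(-4 + 1/1)) + 6)² = ((-2 + 3/(-4 + 1)) + 6)² = ((-2 + 3/(-3)) + 6)² = ((-2 - ⅓*3) + 6)² = ((-2 - 1) + 6)² = (-3 + 6)² = 3² = 9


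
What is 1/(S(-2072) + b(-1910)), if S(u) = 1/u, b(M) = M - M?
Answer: -2072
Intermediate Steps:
b(M) = 0
1/(S(-2072) + b(-1910)) = 1/(1/(-2072) + 0) = 1/(-1/2072 + 0) = 1/(-1/2072) = -2072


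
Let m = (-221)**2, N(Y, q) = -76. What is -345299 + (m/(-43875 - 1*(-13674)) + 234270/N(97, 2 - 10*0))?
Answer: -21043037045/60402 ≈ -3.4838e+5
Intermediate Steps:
m = 48841
-345299 + (m/(-43875 - 1*(-13674)) + 234270/N(97, 2 - 10*0)) = -345299 + (48841/(-43875 - 1*(-13674)) + 234270/(-76)) = -345299 + (48841/(-43875 + 13674) + 234270*(-1/76)) = -345299 + (48841/(-30201) - 6165/2) = -345299 + (48841*(-1/30201) - 6165/2) = -345299 + (-48841/30201 - 6165/2) = -345299 - 186286847/60402 = -21043037045/60402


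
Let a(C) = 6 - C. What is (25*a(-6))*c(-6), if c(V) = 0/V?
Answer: 0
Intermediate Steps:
c(V) = 0
(25*a(-6))*c(-6) = (25*(6 - 1*(-6)))*0 = (25*(6 + 6))*0 = (25*12)*0 = 300*0 = 0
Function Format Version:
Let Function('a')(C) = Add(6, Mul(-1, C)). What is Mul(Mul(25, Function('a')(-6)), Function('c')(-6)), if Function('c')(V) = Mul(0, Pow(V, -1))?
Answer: 0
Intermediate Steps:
Function('c')(V) = 0
Mul(Mul(25, Function('a')(-6)), Function('c')(-6)) = Mul(Mul(25, Add(6, Mul(-1, -6))), 0) = Mul(Mul(25, Add(6, 6)), 0) = Mul(Mul(25, 12), 0) = Mul(300, 0) = 0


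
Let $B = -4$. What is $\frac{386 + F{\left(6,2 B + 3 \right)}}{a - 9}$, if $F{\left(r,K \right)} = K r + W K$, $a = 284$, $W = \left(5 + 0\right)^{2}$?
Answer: $\frac{21}{25} \approx 0.84$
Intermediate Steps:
$W = 25$ ($W = 5^{2} = 25$)
$F{\left(r,K \right)} = 25 K + K r$ ($F{\left(r,K \right)} = K r + 25 K = 25 K + K r$)
$\frac{386 + F{\left(6,2 B + 3 \right)}}{a - 9} = \frac{386 + \left(2 \left(-4\right) + 3\right) \left(25 + 6\right)}{284 - 9} = \frac{386 + \left(-8 + 3\right) 31}{275} = \left(386 - 155\right) \frac{1}{275} = 231 \cdot \frac{1}{275} = \frac{21}{25}$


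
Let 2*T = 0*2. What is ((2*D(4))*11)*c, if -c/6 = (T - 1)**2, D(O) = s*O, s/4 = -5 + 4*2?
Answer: -6336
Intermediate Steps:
s = 12 (s = 4*(-5 + 4*2) = 4*(-5 + 8) = 4*3 = 12)
T = 0 (T = (0*2)/2 = (1/2)*0 = 0)
D(O) = 12*O
c = -6 (c = -6*(0 - 1)**2 = -6*(-1)**2 = -6*1 = -6)
((2*D(4))*11)*c = ((2*(12*4))*11)*(-6) = ((2*48)*11)*(-6) = (96*11)*(-6) = 1056*(-6) = -6336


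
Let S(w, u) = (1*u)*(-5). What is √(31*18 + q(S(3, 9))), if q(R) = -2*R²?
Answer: 6*I*√97 ≈ 59.093*I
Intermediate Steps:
S(w, u) = -5*u (S(w, u) = u*(-5) = -5*u)
√(31*18 + q(S(3, 9))) = √(31*18 - 2*(-5*9)²) = √(558 - 2*(-45)²) = √(558 - 2*2025) = √(558 - 4050) = √(-3492) = 6*I*√97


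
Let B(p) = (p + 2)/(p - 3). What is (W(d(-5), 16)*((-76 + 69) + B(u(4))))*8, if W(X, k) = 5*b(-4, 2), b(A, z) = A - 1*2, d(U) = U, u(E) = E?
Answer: 240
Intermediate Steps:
b(A, z) = -2 + A (b(A, z) = A - 2 = -2 + A)
B(p) = (2 + p)/(-3 + p)
W(X, k) = -30 (W(X, k) = 5*(-2 - 4) = 5*(-6) = -30)
(W(d(-5), 16)*((-76 + 69) + B(u(4))))*8 = -30*((-76 + 69) + (2 + 4)/(-3 + 4))*8 = -30*(-7 + 6/1)*8 = -30*(-7 + 1*6)*8 = -30*(-7 + 6)*8 = -30*(-1)*8 = 30*8 = 240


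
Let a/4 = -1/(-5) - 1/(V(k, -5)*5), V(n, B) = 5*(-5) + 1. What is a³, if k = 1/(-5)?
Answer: 125/216 ≈ 0.57870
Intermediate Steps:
k = -⅕ ≈ -0.20000
V(n, B) = -24 (V(n, B) = -25 + 1 = -24)
a = ⅚ (a = 4*(-1/(-5) - 1/((-24*5))) = 4*(-1*(-⅕) - 1/(-120)) = 4*(⅕ - 1*(-1/120)) = 4*(⅕ + 1/120) = 4*(5/24) = ⅚ ≈ 0.83333)
a³ = (⅚)³ = 125/216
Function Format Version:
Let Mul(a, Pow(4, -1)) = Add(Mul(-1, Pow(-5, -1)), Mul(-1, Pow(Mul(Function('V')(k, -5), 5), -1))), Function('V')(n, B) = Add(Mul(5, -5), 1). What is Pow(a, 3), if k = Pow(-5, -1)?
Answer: Rational(125, 216) ≈ 0.57870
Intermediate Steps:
k = Rational(-1, 5) ≈ -0.20000
Function('V')(n, B) = -24 (Function('V')(n, B) = Add(-25, 1) = -24)
a = Rational(5, 6) (a = Mul(4, Add(Mul(-1, Pow(-5, -1)), Mul(-1, Pow(Mul(-24, 5), -1)))) = Mul(4, Add(Mul(-1, Rational(-1, 5)), Mul(-1, Pow(-120, -1)))) = Mul(4, Add(Rational(1, 5), Mul(-1, Rational(-1, 120)))) = Mul(4, Add(Rational(1, 5), Rational(1, 120))) = Mul(4, Rational(5, 24)) = Rational(5, 6) ≈ 0.83333)
Pow(a, 3) = Pow(Rational(5, 6), 3) = Rational(125, 216)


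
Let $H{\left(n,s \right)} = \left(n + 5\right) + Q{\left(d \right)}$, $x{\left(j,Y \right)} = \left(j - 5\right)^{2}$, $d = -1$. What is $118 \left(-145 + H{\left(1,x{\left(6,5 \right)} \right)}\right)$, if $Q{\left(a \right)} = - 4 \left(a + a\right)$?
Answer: $-15458$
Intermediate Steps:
$x{\left(j,Y \right)} = \left(-5 + j\right)^{2}$
$Q{\left(a \right)} = - 8 a$ ($Q{\left(a \right)} = - 4 \cdot 2 a = - 8 a$)
$H{\left(n,s \right)} = 13 + n$ ($H{\left(n,s \right)} = \left(n + 5\right) - -8 = \left(5 + n\right) + 8 = 13 + n$)
$118 \left(-145 + H{\left(1,x{\left(6,5 \right)} \right)}\right) = 118 \left(-145 + \left(13 + 1\right)\right) = 118 \left(-145 + 14\right) = 118 \left(-131\right) = -15458$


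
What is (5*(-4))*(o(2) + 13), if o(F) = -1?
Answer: -240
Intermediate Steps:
(5*(-4))*(o(2) + 13) = (5*(-4))*(-1 + 13) = -20*12 = -240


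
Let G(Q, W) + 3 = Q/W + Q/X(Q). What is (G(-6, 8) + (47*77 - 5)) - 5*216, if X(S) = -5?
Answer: 50629/20 ≈ 2531.4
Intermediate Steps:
G(Q, W) = -3 - Q/5 + Q/W (G(Q, W) = -3 + (Q/W + Q/(-5)) = -3 + (Q/W + Q*(-⅕)) = -3 + (Q/W - Q/5) = -3 + (-Q/5 + Q/W) = -3 - Q/5 + Q/W)
(G(-6, 8) + (47*77 - 5)) - 5*216 = ((-3 - ⅕*(-6) - 6/8) + (47*77 - 5)) - 5*216 = ((-3 + 6/5 - 6*⅛) + (3619 - 5)) - 1080 = ((-3 + 6/5 - ¾) + 3614) - 1080 = (-51/20 + 3614) - 1080 = 72229/20 - 1080 = 50629/20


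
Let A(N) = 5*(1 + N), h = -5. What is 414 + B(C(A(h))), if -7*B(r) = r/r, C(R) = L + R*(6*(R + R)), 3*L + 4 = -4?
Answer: 2897/7 ≈ 413.86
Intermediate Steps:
L = -8/3 (L = -4/3 + (⅓)*(-4) = -4/3 - 4/3 = -8/3 ≈ -2.6667)
A(N) = 5 + 5*N
C(R) = -8/3 + 12*R² (C(R) = -8/3 + R*(6*(R + R)) = -8/3 + R*(6*(2*R)) = -8/3 + R*(12*R) = -8/3 + 12*R²)
B(r) = -⅐ (B(r) = -r/(7*r) = -⅐*1 = -⅐)
414 + B(C(A(h))) = 414 - ⅐ = 2897/7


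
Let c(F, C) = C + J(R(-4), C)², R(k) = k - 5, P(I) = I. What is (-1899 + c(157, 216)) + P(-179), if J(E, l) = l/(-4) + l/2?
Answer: 1054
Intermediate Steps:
R(k) = -5 + k
J(E, l) = l/4 (J(E, l) = l*(-¼) + l*(½) = -l/4 + l/2 = l/4)
c(F, C) = C + C²/16 (c(F, C) = C + (C/4)² = C + C²/16)
(-1899 + c(157, 216)) + P(-179) = (-1899 + (1/16)*216*(16 + 216)) - 179 = (-1899 + (1/16)*216*232) - 179 = (-1899 + 3132) - 179 = 1233 - 179 = 1054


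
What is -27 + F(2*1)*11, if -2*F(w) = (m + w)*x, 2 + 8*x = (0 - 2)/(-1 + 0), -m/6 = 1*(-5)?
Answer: -27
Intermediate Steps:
m = 30 (m = -6*(-5) = 30)
x = 0 (x = -¼ + ((0 - 2)/(-1 + 0))/8 = -¼ + (-2/(-1))/8 = -¼ + (-2*(-1))/8 = -¼ + (⅛)*2 = -¼ + ¼ = 0)
F(w) = 0 (F(w) = -(30 + w)*0/2 = -½*0 = 0)
-27 + F(2*1)*11 = -27 + 0*11 = -27 + 0 = -27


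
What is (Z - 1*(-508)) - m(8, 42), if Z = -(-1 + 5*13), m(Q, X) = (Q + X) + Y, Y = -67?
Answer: 461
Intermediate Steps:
m(Q, X) = -67 + Q + X (m(Q, X) = (Q + X) - 67 = -67 + Q + X)
Z = -64 (Z = -(-1 + 65) = -1*64 = -64)
(Z - 1*(-508)) - m(8, 42) = (-64 - 1*(-508)) - (-67 + 8 + 42) = (-64 + 508) - 1*(-17) = 444 + 17 = 461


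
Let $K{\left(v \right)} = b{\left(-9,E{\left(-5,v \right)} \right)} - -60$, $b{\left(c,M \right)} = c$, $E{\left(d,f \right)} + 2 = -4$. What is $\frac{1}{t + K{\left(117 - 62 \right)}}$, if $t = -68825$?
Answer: $- \frac{1}{68774} \approx -1.454 \cdot 10^{-5}$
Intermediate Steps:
$E{\left(d,f \right)} = -6$ ($E{\left(d,f \right)} = -2 - 4 = -6$)
$K{\left(v \right)} = 51$ ($K{\left(v \right)} = -9 - -60 = -9 + 60 = 51$)
$\frac{1}{t + K{\left(117 - 62 \right)}} = \frac{1}{-68825 + 51} = \frac{1}{-68774} = - \frac{1}{68774}$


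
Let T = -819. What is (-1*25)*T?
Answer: 20475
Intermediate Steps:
(-1*25)*T = -1*25*(-819) = -25*(-819) = 20475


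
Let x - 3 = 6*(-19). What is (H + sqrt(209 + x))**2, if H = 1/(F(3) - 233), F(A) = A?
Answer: 5184201/52900 - 7*sqrt(2)/115 ≈ 97.914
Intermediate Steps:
x = -111 (x = 3 + 6*(-19) = 3 - 114 = -111)
H = -1/230 (H = 1/(3 - 233) = 1/(-230) = -1/230 ≈ -0.0043478)
(H + sqrt(209 + x))**2 = (-1/230 + sqrt(209 - 111))**2 = (-1/230 + sqrt(98))**2 = (-1/230 + 7*sqrt(2))**2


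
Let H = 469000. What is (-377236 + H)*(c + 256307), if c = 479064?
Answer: 67480584444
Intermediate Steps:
(-377236 + H)*(c + 256307) = (-377236 + 469000)*(479064 + 256307) = 91764*735371 = 67480584444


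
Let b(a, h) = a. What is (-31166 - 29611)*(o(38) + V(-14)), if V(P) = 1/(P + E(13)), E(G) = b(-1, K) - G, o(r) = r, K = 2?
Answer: -64605951/28 ≈ -2.3074e+6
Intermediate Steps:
E(G) = -1 - G
V(P) = 1/(-14 + P) (V(P) = 1/(P + (-1 - 1*13)) = 1/(P + (-1 - 13)) = 1/(P - 14) = 1/(-14 + P))
(-31166 - 29611)*(o(38) + V(-14)) = (-31166 - 29611)*(38 + 1/(-14 - 14)) = -60777*(38 + 1/(-28)) = -60777*(38 - 1/28) = -60777*1063/28 = -64605951/28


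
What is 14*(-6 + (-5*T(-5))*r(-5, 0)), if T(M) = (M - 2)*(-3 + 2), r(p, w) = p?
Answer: 2366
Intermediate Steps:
T(M) = 2 - M (T(M) = (-2 + M)*(-1) = 2 - M)
14*(-6 + (-5*T(-5))*r(-5, 0)) = 14*(-6 - 5*(2 - 1*(-5))*(-5)) = 14*(-6 - 5*(2 + 5)*(-5)) = 14*(-6 - 5*7*(-5)) = 14*(-6 - 35*(-5)) = 14*(-6 + 175) = 14*169 = 2366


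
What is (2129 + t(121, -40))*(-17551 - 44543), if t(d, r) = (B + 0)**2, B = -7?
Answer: -135240732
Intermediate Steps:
t(d, r) = 49 (t(d, r) = (-7 + 0)**2 = (-7)**2 = 49)
(2129 + t(121, -40))*(-17551 - 44543) = (2129 + 49)*(-17551 - 44543) = 2178*(-62094) = -135240732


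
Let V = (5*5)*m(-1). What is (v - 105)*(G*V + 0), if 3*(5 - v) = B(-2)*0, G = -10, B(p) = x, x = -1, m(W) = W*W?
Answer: 25000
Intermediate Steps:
m(W) = W²
B(p) = -1
V = 25 (V = (5*5)*(-1)² = 25*1 = 25)
v = 5 (v = 5 - (-1)*0/3 = 5 - ⅓*0 = 5 + 0 = 5)
(v - 105)*(G*V + 0) = (5 - 105)*(-10*25 + 0) = -100*(-250 + 0) = -100*(-250) = 25000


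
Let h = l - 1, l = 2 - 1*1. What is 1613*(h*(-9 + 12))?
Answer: 0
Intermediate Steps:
l = 1 (l = 2 - 1 = 1)
h = 0 (h = 1 - 1 = 0)
1613*(h*(-9 + 12)) = 1613*(0*(-9 + 12)) = 1613*(0*3) = 1613*0 = 0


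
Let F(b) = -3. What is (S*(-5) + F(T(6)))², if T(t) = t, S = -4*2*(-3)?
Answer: 15129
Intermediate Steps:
S = 24 (S = -8*(-3) = 24)
(S*(-5) + F(T(6)))² = (24*(-5) - 3)² = (-120 - 3)² = (-123)² = 15129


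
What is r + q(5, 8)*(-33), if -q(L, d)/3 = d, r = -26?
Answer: 766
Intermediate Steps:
q(L, d) = -3*d
r + q(5, 8)*(-33) = -26 - 3*8*(-33) = -26 - 24*(-33) = -26 + 792 = 766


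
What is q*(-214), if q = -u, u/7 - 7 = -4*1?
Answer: 4494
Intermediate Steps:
u = 21 (u = 49 + 7*(-4*1) = 49 + 7*(-4) = 49 - 28 = 21)
q = -21 (q = -1*21 = -21)
q*(-214) = -21*(-214) = 4494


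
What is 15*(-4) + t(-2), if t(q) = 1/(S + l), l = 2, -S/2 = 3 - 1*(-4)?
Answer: -721/12 ≈ -60.083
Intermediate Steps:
S = -14 (S = -2*(3 - 1*(-4)) = -2*(3 + 4) = -2*7 = -14)
t(q) = -1/12 (t(q) = 1/(-14 + 2) = 1/(-12) = -1/12)
15*(-4) + t(-2) = 15*(-4) - 1/12 = -60 - 1/12 = -721/12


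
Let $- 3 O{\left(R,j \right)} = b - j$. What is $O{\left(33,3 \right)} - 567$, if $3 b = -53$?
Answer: $- \frac{5041}{9} \approx -560.11$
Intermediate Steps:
$b = - \frac{53}{3}$ ($b = \frac{1}{3} \left(-53\right) = - \frac{53}{3} \approx -17.667$)
$O{\left(R,j \right)} = \frac{53}{9} + \frac{j}{3}$ ($O{\left(R,j \right)} = - \frac{- \frac{53}{3} - j}{3} = \frac{53}{9} + \frac{j}{3}$)
$O{\left(33,3 \right)} - 567 = \left(\frac{53}{9} + \frac{1}{3} \cdot 3\right) - 567 = \left(\frac{53}{9} + 1\right) - 567 = \frac{62}{9} - 567 = - \frac{5041}{9}$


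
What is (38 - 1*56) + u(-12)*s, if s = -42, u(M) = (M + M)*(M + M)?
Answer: -24210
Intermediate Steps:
u(M) = 4*M**2 (u(M) = (2*M)*(2*M) = 4*M**2)
(38 - 1*56) + u(-12)*s = (38 - 1*56) + (4*(-12)**2)*(-42) = (38 - 56) + (4*144)*(-42) = -18 + 576*(-42) = -18 - 24192 = -24210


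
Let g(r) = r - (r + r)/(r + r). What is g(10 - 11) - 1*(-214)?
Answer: 212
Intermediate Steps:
g(r) = -1 + r (g(r) = r - 2*r/(2*r) = r - 2*r*1/(2*r) = r - 1*1 = r - 1 = -1 + r)
g(10 - 11) - 1*(-214) = (-1 + (10 - 11)) - 1*(-214) = (-1 - 1) + 214 = -2 + 214 = 212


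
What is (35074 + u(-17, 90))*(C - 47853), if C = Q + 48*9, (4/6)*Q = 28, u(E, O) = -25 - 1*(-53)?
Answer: -1663097658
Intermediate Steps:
u(E, O) = 28 (u(E, O) = -25 + 53 = 28)
Q = 42 (Q = (3/2)*28 = 42)
C = 474 (C = 42 + 48*9 = 42 + 432 = 474)
(35074 + u(-17, 90))*(C - 47853) = (35074 + 28)*(474 - 47853) = 35102*(-47379) = -1663097658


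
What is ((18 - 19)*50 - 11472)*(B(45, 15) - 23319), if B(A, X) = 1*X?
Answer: 268508688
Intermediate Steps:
B(A, X) = X
((18 - 19)*50 - 11472)*(B(45, 15) - 23319) = ((18 - 19)*50 - 11472)*(15 - 23319) = (-1*50 - 11472)*(-23304) = (-50 - 11472)*(-23304) = -11522*(-23304) = 268508688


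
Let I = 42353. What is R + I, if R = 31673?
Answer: 74026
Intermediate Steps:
R + I = 31673 + 42353 = 74026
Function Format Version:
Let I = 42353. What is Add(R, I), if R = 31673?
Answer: 74026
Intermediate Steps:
Add(R, I) = Add(31673, 42353) = 74026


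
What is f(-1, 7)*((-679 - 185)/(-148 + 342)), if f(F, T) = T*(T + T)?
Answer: -42336/97 ≈ -436.45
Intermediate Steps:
f(F, T) = 2*T**2 (f(F, T) = T*(2*T) = 2*T**2)
f(-1, 7)*((-679 - 185)/(-148 + 342)) = (2*7**2)*((-679 - 185)/(-148 + 342)) = (2*49)*(-864/194) = 98*(-864*1/194) = 98*(-432/97) = -42336/97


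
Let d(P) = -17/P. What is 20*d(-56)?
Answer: 85/14 ≈ 6.0714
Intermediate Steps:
20*d(-56) = 20*(-17/(-56)) = 20*(-17*(-1/56)) = 20*(17/56) = 85/14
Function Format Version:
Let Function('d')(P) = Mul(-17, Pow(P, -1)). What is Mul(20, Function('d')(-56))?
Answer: Rational(85, 14) ≈ 6.0714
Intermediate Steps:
Mul(20, Function('d')(-56)) = Mul(20, Mul(-17, Pow(-56, -1))) = Mul(20, Mul(-17, Rational(-1, 56))) = Mul(20, Rational(17, 56)) = Rational(85, 14)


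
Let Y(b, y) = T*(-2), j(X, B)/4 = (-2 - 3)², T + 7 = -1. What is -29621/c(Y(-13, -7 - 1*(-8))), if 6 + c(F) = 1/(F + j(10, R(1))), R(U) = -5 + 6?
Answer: 3436036/695 ≈ 4943.9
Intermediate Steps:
R(U) = 1
T = -8 (T = -7 - 1 = -8)
j(X, B) = 100 (j(X, B) = 4*(-2 - 3)² = 4*(-5)² = 4*25 = 100)
Y(b, y) = 16 (Y(b, y) = -8*(-2) = 16)
c(F) = -6 + 1/(100 + F) (c(F) = -6 + 1/(F + 100) = -6 + 1/(100 + F))
-29621/c(Y(-13, -7 - 1*(-8))) = -29621*(100 + 16)/(-599 - 6*16) = -29621*116/(-599 - 96) = -29621/((1/116)*(-695)) = -29621/(-695/116) = -29621*(-116/695) = 3436036/695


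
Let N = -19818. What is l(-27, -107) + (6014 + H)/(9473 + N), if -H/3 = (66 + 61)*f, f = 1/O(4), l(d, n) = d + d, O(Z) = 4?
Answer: -451639/8276 ≈ -54.572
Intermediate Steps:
l(d, n) = 2*d
f = ¼ (f = 1/4 = ¼ ≈ 0.25000)
H = -381/4 (H = -3*(66 + 61)/4 = -381/4 ≈ -95.250)
l(-27, -107) + (6014 + H)/(9473 + N) = 2*(-27) + (6014 - 381/4)/(9473 - 19818) = -54 + (23675/4)/(-10345) = -54 + (23675/4)*(-1/10345) = -54 - 4735/8276 = -451639/8276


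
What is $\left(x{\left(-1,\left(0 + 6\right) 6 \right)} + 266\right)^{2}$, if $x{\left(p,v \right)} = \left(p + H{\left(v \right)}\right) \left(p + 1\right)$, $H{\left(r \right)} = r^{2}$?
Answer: $70756$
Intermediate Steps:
$x{\left(p,v \right)} = \left(1 + p\right) \left(p + v^{2}\right)$ ($x{\left(p,v \right)} = \left(p + v^{2}\right) \left(p + 1\right) = \left(p + v^{2}\right) \left(1 + p\right) = \left(1 + p\right) \left(p + v^{2}\right)$)
$\left(x{\left(-1,\left(0 + 6\right) 6 \right)} + 266\right)^{2} = \left(\left(-1 + \left(-1\right)^{2} + \left(\left(0 + 6\right) 6\right)^{2} - \left(\left(0 + 6\right) 6\right)^{2}\right) + 266\right)^{2} = \left(\left(-1 + 1 + \left(6 \cdot 6\right)^{2} - \left(6 \cdot 6\right)^{2}\right) + 266\right)^{2} = \left(\left(-1 + 1 + 36^{2} - 36^{2}\right) + 266\right)^{2} = \left(\left(-1 + 1 + 1296 - 1296\right) + 266\right)^{2} = \left(0 + 266\right)^{2} = 266^{2} = 70756$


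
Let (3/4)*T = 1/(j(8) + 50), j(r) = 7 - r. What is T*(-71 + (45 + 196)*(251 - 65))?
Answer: 179020/147 ≈ 1217.8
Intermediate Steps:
T = 4/147 (T = 4/(3*((7 - 1*8) + 50)) = 4/(3*((7 - 8) + 50)) = 4/(3*(-1 + 50)) = (4/3)/49 = (4/3)*(1/49) = 4/147 ≈ 0.027211)
T*(-71 + (45 + 196)*(251 - 65)) = 4*(-71 + (45 + 196)*(251 - 65))/147 = 4*(-71 + 241*186)/147 = 4*(-71 + 44826)/147 = (4/147)*44755 = 179020/147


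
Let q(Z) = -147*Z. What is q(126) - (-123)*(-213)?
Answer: -44721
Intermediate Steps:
q(126) - (-123)*(-213) = -147*126 - (-123)*(-213) = -18522 - 1*26199 = -18522 - 26199 = -44721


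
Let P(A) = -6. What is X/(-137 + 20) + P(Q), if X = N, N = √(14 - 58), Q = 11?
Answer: -6 - 2*I*√11/117 ≈ -6.0 - 0.056694*I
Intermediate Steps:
N = 2*I*√11 (N = √(-44) = 2*I*√11 ≈ 6.6332*I)
X = 2*I*√11 ≈ 6.6332*I
X/(-137 + 20) + P(Q) = (2*I*√11)/(-137 + 20) - 6 = (2*I*√11)/(-117) - 6 = -2*I*√11/117 - 6 = -6 - 2*I*√11/117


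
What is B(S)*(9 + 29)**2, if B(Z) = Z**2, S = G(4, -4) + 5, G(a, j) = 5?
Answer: 144400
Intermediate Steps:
S = 10 (S = 5 + 5 = 10)
B(S)*(9 + 29)**2 = 10**2*(9 + 29)**2 = 100*38**2 = 100*1444 = 144400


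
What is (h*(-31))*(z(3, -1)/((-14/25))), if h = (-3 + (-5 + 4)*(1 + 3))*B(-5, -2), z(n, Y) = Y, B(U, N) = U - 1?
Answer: -2325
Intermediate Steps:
B(U, N) = -1 + U
h = 42 (h = (-3 + (-5 + 4)*(1 + 3))*(-1 - 5) = (-3 - 1*4)*(-6) = (-3 - 4)*(-6) = -7*(-6) = 42)
(h*(-31))*(z(3, -1)/((-14/25))) = (42*(-31))*(-1/((-14/25))) = -(-1302)/((-14*1/25)) = -(-1302)/(-14/25) = -(-1302)*(-25)/14 = -1302*25/14 = -2325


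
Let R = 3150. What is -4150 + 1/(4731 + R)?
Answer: -32706149/7881 ≈ -4150.0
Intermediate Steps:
-4150 + 1/(4731 + R) = -4150 + 1/(4731 + 3150) = -4150 + 1/7881 = -32706149/7881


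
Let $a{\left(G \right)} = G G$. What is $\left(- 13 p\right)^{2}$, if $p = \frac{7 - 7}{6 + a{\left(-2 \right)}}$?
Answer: $0$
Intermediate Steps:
$a{\left(G \right)} = G^{2}$
$p = 0$ ($p = \frac{7 - 7}{6 + \left(-2\right)^{2}} = \frac{0}{6 + 4} = \frac{0}{10} = 0 \cdot \frac{1}{10} = 0$)
$\left(- 13 p\right)^{2} = \left(\left(-13\right) 0\right)^{2} = 0^{2} = 0$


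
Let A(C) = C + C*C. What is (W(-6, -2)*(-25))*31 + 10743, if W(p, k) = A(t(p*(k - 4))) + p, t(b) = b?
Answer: -1016907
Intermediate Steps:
A(C) = C + C²
W(p, k) = p + p*(1 + p*(-4 + k))*(-4 + k) (W(p, k) = (p*(k - 4))*(1 + p*(k - 4)) + p = (p*(-4 + k))*(1 + p*(-4 + k)) + p = p*(1 + p*(-4 + k))*(-4 + k) + p = p + p*(1 + p*(-4 + k))*(-4 + k))
(W(-6, -2)*(-25))*31 + 10743 = (-6*(1 + (1 - 6*(-4 - 2))*(-4 - 2))*(-25))*31 + 10743 = (-6*(1 + (1 - 6*(-6))*(-6))*(-25))*31 + 10743 = (-6*(1 + (1 + 36)*(-6))*(-25))*31 + 10743 = (-6*(1 + 37*(-6))*(-25))*31 + 10743 = (-6*(1 - 222)*(-25))*31 + 10743 = (-6*(-221)*(-25))*31 + 10743 = (1326*(-25))*31 + 10743 = -33150*31 + 10743 = -1027650 + 10743 = -1016907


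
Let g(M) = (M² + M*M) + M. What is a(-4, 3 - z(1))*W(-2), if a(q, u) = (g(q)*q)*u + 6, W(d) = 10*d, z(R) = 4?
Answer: -2360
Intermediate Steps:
g(M) = M + 2*M² (g(M) = (M² + M²) + M = 2*M² + M = M + 2*M²)
a(q, u) = 6 + u*q²*(1 + 2*q) (a(q, u) = ((q*(1 + 2*q))*q)*u + 6 = (q²*(1 + 2*q))*u + 6 = u*q²*(1 + 2*q) + 6 = 6 + u*q²*(1 + 2*q))
a(-4, 3 - z(1))*W(-2) = (6 + (3 - 1*4)*(-4)²*(1 + 2*(-4)))*(10*(-2)) = (6 + (3 - 4)*16*(1 - 8))*(-20) = (6 - 1*16*(-7))*(-20) = (6 + 112)*(-20) = 118*(-20) = -2360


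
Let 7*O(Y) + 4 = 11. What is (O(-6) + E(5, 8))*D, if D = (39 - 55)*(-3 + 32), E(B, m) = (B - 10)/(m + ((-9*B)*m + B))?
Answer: -163328/347 ≈ -470.69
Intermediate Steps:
O(Y) = 1 (O(Y) = -4/7 + (⅐)*11 = -4/7 + 11/7 = 1)
E(B, m) = (-10 + B)/(B + m - 9*B*m) (E(B, m) = (-10 + B)/(m + (-9*B*m + B)) = (-10 + B)/(m + (B - 9*B*m)) = (-10 + B)/(B + m - 9*B*m))
D = -464 (D = -16*29 = -464)
(O(-6) + E(5, 8))*D = (1 + (-10 + 5)/(5 + 8 - 9*5*8))*(-464) = (1 - 5/(5 + 8 - 360))*(-464) = (1 - 5/(-347))*(-464) = (1 - 1/347*(-5))*(-464) = (1 + 5/347)*(-464) = (352/347)*(-464) = -163328/347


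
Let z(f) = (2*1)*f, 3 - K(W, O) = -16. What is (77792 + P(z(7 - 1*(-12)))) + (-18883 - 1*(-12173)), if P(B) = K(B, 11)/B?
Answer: 142165/2 ≈ 71083.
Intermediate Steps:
K(W, O) = 19 (K(W, O) = 3 - 1*(-16) = 3 + 16 = 19)
z(f) = 2*f
P(B) = 19/B
(77792 + P(z(7 - 1*(-12)))) + (-18883 - 1*(-12173)) = (77792 + 19/((2*(7 - 1*(-12))))) + (-18883 - 1*(-12173)) = (77792 + 19/((2*(7 + 12)))) + (-18883 + 12173) = (77792 + 19/((2*19))) - 6710 = (77792 + 19/38) - 6710 = (77792 + 19*(1/38)) - 6710 = (77792 + 1/2) - 6710 = 155585/2 - 6710 = 142165/2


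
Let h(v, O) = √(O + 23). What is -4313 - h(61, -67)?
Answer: -4313 - 2*I*√11 ≈ -4313.0 - 6.6332*I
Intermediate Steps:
h(v, O) = √(23 + O)
-4313 - h(61, -67) = -4313 - √(23 - 67) = -4313 - √(-44) = -4313 - 2*I*√11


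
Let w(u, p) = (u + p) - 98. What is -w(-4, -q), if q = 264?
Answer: 366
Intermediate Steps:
w(u, p) = -98 + p + u (w(u, p) = (p + u) - 98 = -98 + p + u)
-w(-4, -q) = -(-98 - 1*264 - 4) = -(-98 - 264 - 4) = -1*(-366) = 366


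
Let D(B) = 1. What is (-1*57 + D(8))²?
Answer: 3136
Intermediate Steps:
(-1*57 + D(8))² = (-1*57 + 1)² = (-57 + 1)² = (-56)² = 3136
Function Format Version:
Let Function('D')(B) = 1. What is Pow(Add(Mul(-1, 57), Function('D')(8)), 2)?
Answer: 3136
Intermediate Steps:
Pow(Add(Mul(-1, 57), Function('D')(8)), 2) = Pow(Add(Mul(-1, 57), 1), 2) = Pow(Add(-57, 1), 2) = Pow(-56, 2) = 3136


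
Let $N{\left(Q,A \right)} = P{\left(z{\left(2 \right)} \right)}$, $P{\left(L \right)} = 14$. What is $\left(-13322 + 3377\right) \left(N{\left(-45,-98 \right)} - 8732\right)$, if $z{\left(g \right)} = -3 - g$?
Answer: $86700510$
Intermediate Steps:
$N{\left(Q,A \right)} = 14$
$\left(-13322 + 3377\right) \left(N{\left(-45,-98 \right)} - 8732\right) = \left(-13322 + 3377\right) \left(14 - 8732\right) = \left(-9945\right) \left(-8718\right) = 86700510$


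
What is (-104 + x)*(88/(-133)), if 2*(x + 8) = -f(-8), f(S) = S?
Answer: 9504/133 ≈ 71.459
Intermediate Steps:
x = -4 (x = -8 + (-1*(-8))/2 = -8 + (½)*8 = -8 + 4 = -4)
(-104 + x)*(88/(-133)) = (-104 - 4)*(88/(-133)) = -9504*(-1)/133 = -108*(-88/133) = 9504/133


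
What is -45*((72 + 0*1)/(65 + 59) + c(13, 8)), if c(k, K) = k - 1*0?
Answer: -18945/31 ≈ -611.13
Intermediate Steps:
c(k, K) = k (c(k, K) = k + 0 = k)
-45*((72 + 0*1)/(65 + 59) + c(13, 8)) = -45*((72 + 0*1)/(65 + 59) + 13) = -45*((72 + 0)/124 + 13) = -45*(72*(1/124) + 13) = -45*(18/31 + 13) = -45*421/31 = -18945/31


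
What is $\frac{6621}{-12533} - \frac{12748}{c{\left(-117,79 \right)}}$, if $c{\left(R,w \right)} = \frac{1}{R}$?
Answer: $\frac{18693163407}{12533} \approx 1.4915 \cdot 10^{6}$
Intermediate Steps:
$\frac{6621}{-12533} - \frac{12748}{c{\left(-117,79 \right)}} = \frac{6621}{-12533} - \frac{12748}{\frac{1}{-117}} = 6621 \left(- \frac{1}{12533}\right) - \frac{12748}{- \frac{1}{117}} = - \frac{6621}{12533} - -1491516 = - \frac{6621}{12533} + 1491516 = \frac{18693163407}{12533}$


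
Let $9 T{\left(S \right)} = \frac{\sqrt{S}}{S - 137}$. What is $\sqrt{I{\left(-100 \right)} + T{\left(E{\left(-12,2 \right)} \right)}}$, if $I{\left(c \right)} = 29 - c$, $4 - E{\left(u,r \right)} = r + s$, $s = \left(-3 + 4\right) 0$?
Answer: $\frac{\sqrt{2351025 - 15 \sqrt{2}}}{135} \approx 11.358$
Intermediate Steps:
$s = 0$ ($s = 1 \cdot 0 = 0$)
$E{\left(u,r \right)} = 4 - r$ ($E{\left(u,r \right)} = 4 - \left(r + 0\right) = 4 - r$)
$T{\left(S \right)} = \frac{\sqrt{S}}{9 \left(-137 + S\right)}$ ($T{\left(S \right)} = \frac{\frac{1}{S - 137} \sqrt{S}}{9} = \frac{\frac{1}{-137 + S} \sqrt{S}}{9} = \frac{\sqrt{S} \frac{1}{-137 + S}}{9} = \frac{\sqrt{S}}{9 \left(-137 + S\right)}$)
$\sqrt{I{\left(-100 \right)} + T{\left(E{\left(-12,2 \right)} \right)}} = \sqrt{\left(29 - -100\right) + \frac{\sqrt{4 - 2}}{9 \left(-137 + \left(4 - 2\right)\right)}} = \sqrt{\left(29 + 100\right) + \frac{\sqrt{4 - 2}}{9 \left(-137 + \left(4 - 2\right)\right)}} = \sqrt{129 + \frac{\sqrt{2}}{9 \left(-137 + 2\right)}} = \sqrt{129 + \frac{\sqrt{2}}{9 \left(-135\right)}} = \sqrt{129 + \frac{1}{9} \sqrt{2} \left(- \frac{1}{135}\right)} = \sqrt{129 - \frac{\sqrt{2}}{1215}}$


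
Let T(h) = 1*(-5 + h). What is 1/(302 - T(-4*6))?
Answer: 1/331 ≈ 0.0030211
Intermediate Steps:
T(h) = -5 + h
1/(302 - T(-4*6)) = 1/(302 - (-5 - 4*6)) = 1/(302 - (-5 - 24)) = 1/(302 - 1*(-29)) = 1/(302 + 29) = 1/331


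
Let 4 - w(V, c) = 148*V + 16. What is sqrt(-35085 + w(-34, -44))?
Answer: I*sqrt(30065) ≈ 173.39*I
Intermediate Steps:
w(V, c) = -12 - 148*V (w(V, c) = 4 - (148*V + 16) = 4 - (16 + 148*V) = 4 + (-16 - 148*V) = -12 - 148*V)
sqrt(-35085 + w(-34, -44)) = sqrt(-35085 + (-12 - 148*(-34))) = sqrt(-35085 + (-12 + 5032)) = sqrt(-35085 + 5020) = sqrt(-30065) = I*sqrt(30065)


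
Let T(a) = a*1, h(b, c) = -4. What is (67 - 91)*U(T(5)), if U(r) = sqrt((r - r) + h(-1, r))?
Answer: -48*I ≈ -48.0*I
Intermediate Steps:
T(a) = a
U(r) = 2*I (U(r) = sqrt((r - r) - 4) = sqrt(0 - 4) = sqrt(-4) = 2*I)
(67 - 91)*U(T(5)) = (67 - 91)*(2*I) = -48*I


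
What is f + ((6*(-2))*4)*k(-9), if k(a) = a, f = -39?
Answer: 393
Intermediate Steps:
f + ((6*(-2))*4)*k(-9) = -39 + ((6*(-2))*4)*(-9) = -39 - 12*4*(-9) = -39 - 48*(-9) = -39 + 432 = 393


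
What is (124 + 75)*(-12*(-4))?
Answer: 9552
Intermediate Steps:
(124 + 75)*(-12*(-4)) = 199*48 = 9552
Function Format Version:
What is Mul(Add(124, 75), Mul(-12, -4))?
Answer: 9552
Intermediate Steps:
Mul(Add(124, 75), Mul(-12, -4)) = Mul(199, 48) = 9552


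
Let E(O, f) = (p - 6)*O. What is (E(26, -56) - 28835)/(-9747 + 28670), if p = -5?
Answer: -29121/18923 ≈ -1.5389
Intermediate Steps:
E(O, f) = -11*O (E(O, f) = (-5 - 6)*O = -11*O)
(E(26, -56) - 28835)/(-9747 + 28670) = (-11*26 - 28835)/(-9747 + 28670) = (-286 - 28835)/18923 = -29121*1/18923 = -29121/18923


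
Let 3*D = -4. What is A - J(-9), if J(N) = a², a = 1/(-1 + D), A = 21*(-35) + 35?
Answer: -34309/49 ≈ -700.18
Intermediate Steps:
D = -4/3 (D = (⅓)*(-4) = -4/3 ≈ -1.3333)
A = -700 (A = -735 + 35 = -700)
a = -3/7 (a = 1/(-1 - 4/3) = 1/(-7/3) = -3/7 ≈ -0.42857)
J(N) = 9/49 (J(N) = (-3/7)² = 9/49)
A - J(-9) = -700 - 1*9/49 = -700 - 9/49 = -34309/49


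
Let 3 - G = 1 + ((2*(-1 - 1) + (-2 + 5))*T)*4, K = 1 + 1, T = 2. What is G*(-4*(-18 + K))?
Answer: 640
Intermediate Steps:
K = 2
G = 10 (G = 3 - (1 + ((2*(-1 - 1) + (-2 + 5))*2)*4) = 3 - (1 + ((2*(-2) + 3)*2)*4) = 3 - (1 + ((-4 + 3)*2)*4) = 3 - (1 - 1*2*4) = 3 - (1 - 2*4) = 3 - (1 - 8) = 3 - 1*(-7) = 3 + 7 = 10)
G*(-4*(-18 + K)) = 10*(-4*(-18 + 2)) = 10*(-4*(-16)) = 10*64 = 640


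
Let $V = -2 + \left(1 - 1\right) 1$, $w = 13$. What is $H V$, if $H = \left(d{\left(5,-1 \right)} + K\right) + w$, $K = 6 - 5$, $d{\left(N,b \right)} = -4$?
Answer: $-20$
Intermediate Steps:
$K = 1$ ($K = 6 - 5 = 1$)
$V = -2$ ($V = -2 + \left(1 - 1\right) 1 = -2 + 0 \cdot 1 = -2 + 0 = -2$)
$H = 10$ ($H = \left(-4 + 1\right) + 13 = -3 + 13 = 10$)
$H V = 10 \left(-2\right) = -20$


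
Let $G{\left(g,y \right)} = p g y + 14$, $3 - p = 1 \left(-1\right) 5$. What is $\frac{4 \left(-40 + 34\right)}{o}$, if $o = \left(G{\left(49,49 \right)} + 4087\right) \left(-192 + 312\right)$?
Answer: $- \frac{1}{116545} \approx -8.5804 \cdot 10^{-6}$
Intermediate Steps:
$p = 8$ ($p = 3 - 1 \left(-1\right) 5 = 3 - \left(-1\right) 5 = 3 - -5 = 3 + 5 = 8$)
$G{\left(g,y \right)} = 14 + 8 g y$ ($G{\left(g,y \right)} = 8 g y + 14 = 14 + 8 g y$)
$o = 2797080$ ($o = \left(\left(14 + 8 \cdot 49 \cdot 49\right) + 4087\right) \left(-192 + 312\right) = \left(\left(14 + 19208\right) + 4087\right) 120 = \left(19222 + 4087\right) 120 = 23309 \cdot 120 = 2797080$)
$\frac{4 \left(-40 + 34\right)}{o} = \frac{4 \left(-40 + 34\right)}{2797080} = 4 \left(-6\right) \frac{1}{2797080} = \left(-24\right) \frac{1}{2797080} = - \frac{1}{116545}$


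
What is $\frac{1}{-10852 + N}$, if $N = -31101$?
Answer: $- \frac{1}{41953} \approx -2.3836 \cdot 10^{-5}$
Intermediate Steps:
$\frac{1}{-10852 + N} = \frac{1}{-10852 - 31101} = \frac{1}{-41953} = - \frac{1}{41953}$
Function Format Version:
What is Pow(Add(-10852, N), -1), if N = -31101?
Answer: Rational(-1, 41953) ≈ -2.3836e-5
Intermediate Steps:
Pow(Add(-10852, N), -1) = Pow(Add(-10852, -31101), -1) = Pow(-41953, -1) = Rational(-1, 41953)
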